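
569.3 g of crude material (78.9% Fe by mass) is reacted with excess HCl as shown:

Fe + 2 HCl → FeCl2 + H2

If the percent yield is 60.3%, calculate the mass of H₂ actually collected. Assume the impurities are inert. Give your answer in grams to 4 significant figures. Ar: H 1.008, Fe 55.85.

9.777 g

Pure Fe available = 569.3 g × 0.789 = 449.18 g.
M(Fe) = 55.85 g/mol.
M(H2) = 2(1.008) = 2.016 g/mol.
n(Fe) = 449.18 g / 55.85 g/mol = 8.0426 mol.
From the equation the Fe:H2 mole ratio is 1:1, so n(H2) = 8.0426 × 1/1 = 8.0426 mol.
Mass of H2 = 8.0426 mol × 2.016 g/mol = 16.214 g.
Actual mass collected = 16.214 g × 0.603 = 9.7769 g.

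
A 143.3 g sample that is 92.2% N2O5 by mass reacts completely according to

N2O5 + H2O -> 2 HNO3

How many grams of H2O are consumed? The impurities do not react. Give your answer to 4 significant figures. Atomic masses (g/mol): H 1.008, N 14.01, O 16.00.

Mass of pure N2O5 = 143.3 g × 0.922 = 132.12 g.
M(N2O5) = 2(14.01) + 5(16.00) = 108.02 g/mol.
M(H2O) = 2(1.008) + 16.00 = 18.016 g/mol.
n(N2O5) = 132.12 g / 108.02 g/mol = 1.2231 mol.
From the equation the N2O5:H2O mole ratio is 1:1, so n(H2O) = 1.2231 × 1/1 = 1.2231 mol.
Mass of H2O = 1.2231 mol × 18.016 g/mol = 22.036 g.

22.04 g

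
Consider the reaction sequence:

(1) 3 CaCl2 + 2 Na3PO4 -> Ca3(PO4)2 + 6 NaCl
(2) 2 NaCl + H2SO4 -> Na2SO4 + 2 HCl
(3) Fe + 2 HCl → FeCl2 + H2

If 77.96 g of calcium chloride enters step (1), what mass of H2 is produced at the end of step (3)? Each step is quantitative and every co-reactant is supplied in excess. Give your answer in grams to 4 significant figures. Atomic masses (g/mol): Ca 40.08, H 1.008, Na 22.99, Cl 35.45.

M(CaCl2) = 40.08 + 2(35.45) = 110.98 g/mol.
M(H2) = 2(1.008) = 2.016 g/mol.
n(CaCl2) = 77.96 / 110.98 = 0.70247 mol.
Reaction (1): CaCl2→NaCl ratio 3:6 ⇒ n(NaCl) = 1.4049 mol.
Reaction (2): NaCl→HCl ratio 2:2 ⇒ n(HCl) = 1.4049 mol.
Reaction (3): HCl→H2 ratio 2:1 ⇒ n(H2) = 0.70247 mol.
Mass of H2 = 0.70247 × 2.016 = 1.4162 g.

1.416 g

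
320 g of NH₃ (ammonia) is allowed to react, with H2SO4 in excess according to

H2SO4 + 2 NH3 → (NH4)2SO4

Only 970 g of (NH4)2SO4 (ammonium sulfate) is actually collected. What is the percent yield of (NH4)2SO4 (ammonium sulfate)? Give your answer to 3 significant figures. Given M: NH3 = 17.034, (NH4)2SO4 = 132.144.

78.1 %

n(NH3) = 320.0 g / 17.034 g/mol = 18.79 mol.
From the equation the NH3:(NH4)2SO4 mole ratio is 2:1, so n((NH4)2SO4) = 18.79 × 1/2 = 9.393 mol.
Mass of (NH4)2SO4 = 9.393 mol × 132.144 g/mol = 1241 g.
This is the theoretical yield. Percent yield = 970 g / 1241 g × 100% = 78.15%.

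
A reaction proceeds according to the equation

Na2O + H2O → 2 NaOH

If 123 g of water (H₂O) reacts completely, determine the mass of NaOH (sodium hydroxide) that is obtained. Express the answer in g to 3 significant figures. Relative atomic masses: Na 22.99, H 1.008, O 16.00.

546 g

M(H2O) = 2(1.008) + 16.00 = 18.016 g/mol.
M(NaOH) = 22.99 + 16.00 + 1.008 = 39.998 g/mol.
n(H2O) = 123.0 g / 18.016 g/mol = 6.827 mol.
From the equation the H2O:NaOH mole ratio is 1:2, so n(NaOH) = 6.827 × 2/1 = 13.65 mol.
Mass of NaOH = 13.65 mol × 39.998 g/mol = 546.2 g.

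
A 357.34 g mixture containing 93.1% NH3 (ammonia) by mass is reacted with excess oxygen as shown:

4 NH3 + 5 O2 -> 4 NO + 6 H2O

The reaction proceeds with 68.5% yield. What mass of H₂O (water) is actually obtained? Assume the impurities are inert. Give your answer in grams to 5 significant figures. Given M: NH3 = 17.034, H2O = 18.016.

361.54 g

Pure NH3 available = 357.34 g × 0.931 = 332.684 g.
n(NH3) = 332.684 g / 17.034 g/mol = 19.5306 mol.
From the equation the NH3:H2O mole ratio is 4:6, so n(H2O) = 19.5306 × 6/4 = 29.2958 mol.
Mass of H2O = 29.2958 mol × 18.016 g/mol = 527.794 g.
Actual mass collected = 527.794 g × 0.685 = 361.539 g.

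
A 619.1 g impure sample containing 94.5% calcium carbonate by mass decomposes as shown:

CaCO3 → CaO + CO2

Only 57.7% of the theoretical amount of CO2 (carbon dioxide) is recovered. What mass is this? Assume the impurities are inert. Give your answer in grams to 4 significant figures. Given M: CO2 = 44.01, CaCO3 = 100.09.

148.4 g

Pure CaCO3 available = 619.1 g × 0.945 = 585.05 g.
n(CaCO3) = 585.05 g / 100.09 g/mol = 5.8452 mol.
From the equation the CaCO3:CO2 mole ratio is 1:1, so n(CO2) = 5.8452 × 1/1 = 5.8452 mol.
Mass of CO2 = 5.8452 mol × 44.01 g/mol = 257.25 g.
Actual mass collected = 257.25 g × 0.577 = 148.43 g.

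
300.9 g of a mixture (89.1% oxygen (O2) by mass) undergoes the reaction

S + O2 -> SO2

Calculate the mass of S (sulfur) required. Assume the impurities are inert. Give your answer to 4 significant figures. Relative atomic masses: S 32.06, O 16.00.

Mass of pure O2 = 300.9 g × 0.891 = 268.10 g.
M(O2) = 2(16.00) = 32.00 g/mol.
M(S) = 32.06 g/mol.
n(O2) = 268.10 g / 32.00 g/mol = 8.3782 mol.
From the equation the O2:S mole ratio is 1:1, so n(S) = 8.3782 × 1/1 = 8.3782 mol.
Mass of S = 8.3782 mol × 32.06 g/mol = 268.60 g.

268.6 g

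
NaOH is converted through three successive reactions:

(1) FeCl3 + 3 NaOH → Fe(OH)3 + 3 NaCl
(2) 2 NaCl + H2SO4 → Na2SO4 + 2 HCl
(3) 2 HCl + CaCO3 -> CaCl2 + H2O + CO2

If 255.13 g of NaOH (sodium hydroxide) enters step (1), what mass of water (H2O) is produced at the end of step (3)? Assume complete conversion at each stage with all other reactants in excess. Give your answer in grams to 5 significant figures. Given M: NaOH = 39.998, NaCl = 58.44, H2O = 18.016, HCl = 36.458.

n(NaOH) = 255.13 / 39.998 = 6.37857 mol.
Reaction (1): NaOH→NaCl ratio 3:3 ⇒ n(NaCl) = 6.37857 mol.
Reaction (2): NaCl→HCl ratio 2:2 ⇒ n(HCl) = 6.37857 mol.
Reaction (3): HCl→H2O ratio 2:1 ⇒ n(H2O) = 3.18928 mol.
Mass of H2O = 3.18928 × 18.016 = 57.4581 g.

57.458 g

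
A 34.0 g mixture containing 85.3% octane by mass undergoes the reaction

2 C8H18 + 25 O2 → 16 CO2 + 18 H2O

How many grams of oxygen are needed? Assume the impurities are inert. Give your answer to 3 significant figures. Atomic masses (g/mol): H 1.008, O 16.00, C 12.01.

Mass of pure C8H18 = 34.0 g × 0.853 = 29.00 g.
M(C8H18) = 8(12.01) + 18(1.008) = 114.224 g/mol.
M(O2) = 2(16.00) = 32.00 g/mol.
n(C8H18) = 29.00 g / 114.224 g/mol = 0.2539 mol.
From the equation the C8H18:O2 mole ratio is 2:25, so n(O2) = 0.2539 × 25/2 = 3.174 mol.
Mass of O2 = 3.174 mol × 32.00 g/mol = 101.6 g.

102 g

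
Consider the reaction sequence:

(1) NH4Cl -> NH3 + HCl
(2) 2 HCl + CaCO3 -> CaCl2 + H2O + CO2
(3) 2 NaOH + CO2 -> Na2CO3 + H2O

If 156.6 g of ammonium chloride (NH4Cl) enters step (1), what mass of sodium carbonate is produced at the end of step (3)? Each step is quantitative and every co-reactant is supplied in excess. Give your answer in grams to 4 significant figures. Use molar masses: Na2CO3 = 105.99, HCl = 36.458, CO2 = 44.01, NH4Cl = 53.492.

155.1 g

n(NH4Cl) = 156.6 / 53.492 = 2.9275 mol.
Reaction (1): NH4Cl→HCl ratio 1:1 ⇒ n(HCl) = 2.9275 mol.
Reaction (2): HCl→CO2 ratio 2:1 ⇒ n(CO2) = 1.4638 mol.
Reaction (3): CO2→Na2CO3 ratio 1:1 ⇒ n(Na2CO3) = 1.4638 mol.
Mass of Na2CO3 = 1.4638 × 105.99 = 155.15 g.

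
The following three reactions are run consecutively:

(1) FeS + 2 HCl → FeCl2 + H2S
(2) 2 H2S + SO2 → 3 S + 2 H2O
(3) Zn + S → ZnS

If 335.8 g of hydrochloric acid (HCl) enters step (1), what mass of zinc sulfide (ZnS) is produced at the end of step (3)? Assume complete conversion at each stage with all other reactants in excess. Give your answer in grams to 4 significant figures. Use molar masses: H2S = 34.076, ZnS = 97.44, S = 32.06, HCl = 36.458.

673.1 g

n(HCl) = 335.8 / 36.458 = 9.2106 mol.
Reaction (1): HCl→H2S ratio 2:1 ⇒ n(H2S) = 4.6053 mol.
Reaction (2): H2S→S ratio 2:3 ⇒ n(S) = 6.9079 mol.
Reaction (3): S→ZnS ratio 1:1 ⇒ n(ZnS) = 6.9079 mol.
Mass of ZnS = 6.9079 × 97.44 = 673.11 g.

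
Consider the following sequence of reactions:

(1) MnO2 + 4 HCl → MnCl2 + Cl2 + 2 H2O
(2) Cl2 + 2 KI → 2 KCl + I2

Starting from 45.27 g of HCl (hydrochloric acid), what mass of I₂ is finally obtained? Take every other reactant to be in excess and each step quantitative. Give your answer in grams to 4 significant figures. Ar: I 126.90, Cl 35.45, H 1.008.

M(HCl) = 1.008 + 35.45 = 36.458 g/mol.
M(I2) = 2(126.90) = 253.80 g/mol.
n(HCl) = 45.270 / 36.458 = 1.2417 mol.
Step 1 gives a 4:1 ratio of HCl to Cl2, so n(Cl2) = 0.31043 mol.
In step 2 the Cl2:I2 ratio is 1:1, so n(I2) = 0.31043 mol.
Mass of I2 = 0.31043 × 253.80 = 78.786 g.

78.79 g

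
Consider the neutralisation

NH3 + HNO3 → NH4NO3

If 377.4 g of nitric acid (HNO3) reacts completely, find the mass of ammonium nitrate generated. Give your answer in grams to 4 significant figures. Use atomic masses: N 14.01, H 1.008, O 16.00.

M(HNO3) = 1.008 + 14.01 + 3(16.00) = 63.018 g/mol.
M(NH4NO3) = 2(14.01) + 4(1.008) + 3(16.00) = 80.052 g/mol.
n(HNO3) = 377.40 g / 63.018 g/mol = 5.9888 mol.
From the equation the HNO3:NH4NO3 mole ratio is 1:1, so n(NH4NO3) = 5.9888 × 1/1 = 5.9888 mol.
Mass of NH4NO3 = 5.9888 mol × 80.052 g/mol = 479.41 g.

479.4 g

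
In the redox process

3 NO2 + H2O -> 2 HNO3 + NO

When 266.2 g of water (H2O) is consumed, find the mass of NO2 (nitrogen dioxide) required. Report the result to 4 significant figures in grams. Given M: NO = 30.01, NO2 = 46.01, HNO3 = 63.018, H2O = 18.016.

2039 g

n(H2O) = 266.20 g / 18.016 g/mol = 14.776 mol.
From the equation the H2O:NO2 mole ratio is 1:3, so n(NO2) = 14.776 × 3/1 = 44.327 mol.
Mass of NO2 = 44.327 mol × 46.01 g/mol = 2039.5 g.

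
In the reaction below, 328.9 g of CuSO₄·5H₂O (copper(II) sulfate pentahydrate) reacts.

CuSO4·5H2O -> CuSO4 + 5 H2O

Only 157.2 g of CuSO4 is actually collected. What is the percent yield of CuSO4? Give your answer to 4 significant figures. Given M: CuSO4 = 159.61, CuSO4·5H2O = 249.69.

74.77 %

n(CuSO4·5H2O) = 328.90 g / 249.69 g/mol = 1.3172 mol.
From the equation the CuSO4·5H2O:CuSO4 mole ratio is 1:1, so n(CuSO4) = 1.3172 × 1/1 = 1.3172 mol.
Mass of CuSO4 = 1.3172 mol × 159.61 g/mol = 210.24 g.
This is the theoretical yield. Percent yield = 157.2 g / 210.24 g × 100% = 74.770%.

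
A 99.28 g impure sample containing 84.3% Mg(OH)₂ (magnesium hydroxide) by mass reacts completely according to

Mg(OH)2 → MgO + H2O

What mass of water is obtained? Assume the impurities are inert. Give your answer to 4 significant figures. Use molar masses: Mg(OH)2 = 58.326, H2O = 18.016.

Mass of pure Mg(OH)2 = 99.28 g × 0.843 = 83.693 g.
n(Mg(OH)2) = 83.693 g / 58.326 g/mol = 1.4349 mol.
From the equation the Mg(OH)2:H2O mole ratio is 1:1, so n(H2O) = 1.4349 × 1/1 = 1.4349 mol.
Mass of H2O = 1.4349 mol × 18.016 g/mol = 25.851 g.

25.85 g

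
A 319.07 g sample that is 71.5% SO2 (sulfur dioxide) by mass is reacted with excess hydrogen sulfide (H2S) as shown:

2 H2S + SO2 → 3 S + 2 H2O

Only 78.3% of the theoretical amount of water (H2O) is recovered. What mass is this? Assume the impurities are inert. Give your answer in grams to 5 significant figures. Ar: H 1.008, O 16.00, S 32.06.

100.47 g

Pure SO2 available = 319.07 g × 0.715 = 228.135 g.
M(SO2) = 32.06 + 2(16.00) = 64.06 g/mol.
M(H2O) = 2(1.008) + 16.00 = 18.016 g/mol.
n(SO2) = 228.135 g / 64.06 g/mol = 3.56127 mol.
From the equation the SO2:H2O mole ratio is 1:2, so n(H2O) = 3.56127 × 2/1 = 7.12254 mol.
Mass of H2O = 7.12254 mol × 18.016 g/mol = 128.320 g.
Actual mass collected = 128.320 g × 0.783 = 100.474 g.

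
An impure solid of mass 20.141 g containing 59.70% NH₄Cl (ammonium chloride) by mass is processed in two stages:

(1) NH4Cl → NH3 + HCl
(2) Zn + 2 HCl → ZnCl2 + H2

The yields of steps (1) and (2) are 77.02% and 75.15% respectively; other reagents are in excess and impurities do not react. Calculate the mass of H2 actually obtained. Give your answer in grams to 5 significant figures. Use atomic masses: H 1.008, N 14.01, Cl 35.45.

0.13115 g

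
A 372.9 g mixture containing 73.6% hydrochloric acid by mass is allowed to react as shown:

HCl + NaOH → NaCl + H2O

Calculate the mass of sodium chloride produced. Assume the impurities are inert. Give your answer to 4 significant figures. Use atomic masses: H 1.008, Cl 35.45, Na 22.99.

Mass of pure HCl = 372.9 g × 0.736 = 274.45 g.
M(HCl) = 1.008 + 35.45 = 36.458 g/mol.
M(NaCl) = 22.99 + 35.45 = 58.44 g/mol.
n(HCl) = 274.45 g / 36.458 g/mol = 7.5280 mol.
From the equation the HCl:NaCl mole ratio is 1:1, so n(NaCl) = 7.5280 × 1/1 = 7.5280 mol.
Mass of NaCl = 7.5280 mol × 58.44 g/mol = 439.93 g.

439.9 g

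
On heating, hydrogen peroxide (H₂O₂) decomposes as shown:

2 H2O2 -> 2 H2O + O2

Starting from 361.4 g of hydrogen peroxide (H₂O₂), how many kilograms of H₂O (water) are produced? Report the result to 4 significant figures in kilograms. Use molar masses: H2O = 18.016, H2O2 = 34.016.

n(H2O2) = 361.40 g / 34.016 g/mol = 10.624 mol.
From the equation the H2O2:H2O mole ratio is 2:2, so n(H2O) = 10.624 × 2/2 = 10.624 mol.
Mass of H2O = 10.624 mol × 18.016 g/mol = 191.41 g.
Converting to kg: 191.41 g = 0.1914 kg.

0.1914 kg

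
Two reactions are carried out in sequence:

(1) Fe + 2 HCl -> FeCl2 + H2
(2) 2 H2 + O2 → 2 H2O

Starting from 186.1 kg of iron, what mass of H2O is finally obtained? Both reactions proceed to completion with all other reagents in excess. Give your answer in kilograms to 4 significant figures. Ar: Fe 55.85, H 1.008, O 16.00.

60.03 kg

M(Fe) = 55.85 g/mol.
M(H2O) = 2(1.008) + 16.00 = 18.016 g/mol.
186.1 kg = 186100 g.
n(Fe) = 186100 / 55.85 = 3332.1 mol.
Step 1 gives a 1:1 ratio of Fe to H2, so n(H2) = 3332.1 mol.
In step 2 the H2:H2O ratio is 2:2, so n(H2O) = 3332.1 mol.
Mass of H2O = 3332.1 × 18.016 = 60032 g = 60.03 kg.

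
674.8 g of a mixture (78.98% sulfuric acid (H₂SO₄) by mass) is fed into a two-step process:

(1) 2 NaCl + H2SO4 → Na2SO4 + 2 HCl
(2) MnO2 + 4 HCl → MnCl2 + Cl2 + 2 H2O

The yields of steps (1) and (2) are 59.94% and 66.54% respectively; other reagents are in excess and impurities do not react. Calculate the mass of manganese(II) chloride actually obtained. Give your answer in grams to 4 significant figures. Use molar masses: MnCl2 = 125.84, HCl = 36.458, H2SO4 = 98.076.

Pure H2SO4 = 674.8 × 0.7898 = 532.96 g.
n(H2SO4) = 532.96 / 98.076 = 5.4341 mol.
Step 1 (H2SO4:HCl = 1:2): theoretical n(HCl) = 10.868 mol; at 59.94% yield, n(HCl) = 6.5144 mol.
Step 2 (HCl:MnCl2 = 4:1): theoretical n(MnCl2) = 1.6286 mol, so theoretical mass = 1.6286 × 125.84 = 204.94 g.
At 66.54% yield, actual mass of MnCl2 = 204.94 × 0.6654 = 136.37 g.

136.4 g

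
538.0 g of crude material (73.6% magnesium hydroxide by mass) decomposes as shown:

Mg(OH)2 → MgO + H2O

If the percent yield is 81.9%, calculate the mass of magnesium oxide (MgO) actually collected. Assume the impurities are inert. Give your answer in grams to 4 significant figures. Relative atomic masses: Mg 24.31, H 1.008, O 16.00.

Pure Mg(OH)2 available = 538.0 g × 0.736 = 395.97 g.
M(Mg(OH)2) = 24.31 + 2(16.00) + 2(1.008) = 58.326 g/mol.
M(MgO) = 24.31 + 16.00 = 40.31 g/mol.
n(Mg(OH)2) = 395.97 g / 58.326 g/mol = 6.7889 mol.
From the equation the Mg(OH)2:MgO mole ratio is 1:1, so n(MgO) = 6.7889 × 1/1 = 6.7889 mol.
Mass of MgO = 6.7889 mol × 40.31 g/mol = 273.66 g.
Actual mass collected = 273.66 g × 0.819 = 224.13 g.

224.1 g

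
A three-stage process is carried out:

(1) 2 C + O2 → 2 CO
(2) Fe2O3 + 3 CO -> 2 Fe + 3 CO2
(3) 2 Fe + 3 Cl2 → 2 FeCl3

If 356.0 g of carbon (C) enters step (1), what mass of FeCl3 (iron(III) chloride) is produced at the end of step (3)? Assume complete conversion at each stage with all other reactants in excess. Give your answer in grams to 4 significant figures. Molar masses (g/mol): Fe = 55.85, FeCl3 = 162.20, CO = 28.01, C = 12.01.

3205 g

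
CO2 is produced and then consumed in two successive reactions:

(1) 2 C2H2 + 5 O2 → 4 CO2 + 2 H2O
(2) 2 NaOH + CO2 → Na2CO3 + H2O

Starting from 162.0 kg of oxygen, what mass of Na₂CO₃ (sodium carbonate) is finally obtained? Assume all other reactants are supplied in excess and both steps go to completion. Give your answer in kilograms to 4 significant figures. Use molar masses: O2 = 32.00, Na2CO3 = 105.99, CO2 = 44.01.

429.3 kg

162.0 kg = 162000 g.
n(O2) = 162000 / 32.00 = 5062.5 mol.
Step 1 gives a 5:4 ratio of O2 to CO2, so n(CO2) = 4050.0 mol.
In step 2 the CO2:Na2CO3 ratio is 1:1, so n(Na2CO3) = 4050.0 mol.
Mass of Na2CO3 = 4050.0 × 105.99 = 429260 g = 429.3 kg.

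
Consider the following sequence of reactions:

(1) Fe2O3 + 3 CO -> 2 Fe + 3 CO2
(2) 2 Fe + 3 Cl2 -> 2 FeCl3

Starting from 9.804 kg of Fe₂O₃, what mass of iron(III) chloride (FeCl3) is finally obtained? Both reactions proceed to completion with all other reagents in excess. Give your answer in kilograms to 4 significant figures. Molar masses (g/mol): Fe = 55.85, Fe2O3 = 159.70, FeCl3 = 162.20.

9.804 kg = 9804.0 g.
n(Fe2O3) = 9804.0 / 159.70 = 61.390 mol.
Step 1 gives a 1:2 ratio of Fe2O3 to Fe, so n(Fe) = 122.78 mol.
In step 2 the Fe:FeCl3 ratio is 2:2, so n(FeCl3) = 122.78 mol.
Mass of FeCl3 = 122.78 × 162.20 = 19915 g = 19.91 kg.

19.91 kg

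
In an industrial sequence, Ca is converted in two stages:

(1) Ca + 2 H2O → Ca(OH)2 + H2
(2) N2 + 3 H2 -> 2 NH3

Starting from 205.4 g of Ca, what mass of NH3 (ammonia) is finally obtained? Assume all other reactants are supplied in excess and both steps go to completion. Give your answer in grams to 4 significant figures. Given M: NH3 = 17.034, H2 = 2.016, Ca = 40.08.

58.20 g

n(Ca) = 205.40 / 40.08 = 5.1248 mol.
Step 1 gives a 1:1 ratio of Ca to H2, so n(H2) = 5.1248 mol.
In step 2 the H2:NH3 ratio is 3:2, so n(NH3) = 3.4165 mol.
Mass of NH3 = 3.4165 × 17.034 = 58.197 g.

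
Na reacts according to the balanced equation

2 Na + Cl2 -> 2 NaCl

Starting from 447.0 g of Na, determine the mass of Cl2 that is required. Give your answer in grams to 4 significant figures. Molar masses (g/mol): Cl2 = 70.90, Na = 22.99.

689.3 g

n(Na) = 447.00 g / 22.99 g/mol = 19.443 mol.
From the equation the Na:Cl2 mole ratio is 2:1, so n(Cl2) = 19.443 × 1/2 = 9.7216 mol.
Mass of Cl2 = 9.7216 mol × 70.90 g/mol = 689.26 g.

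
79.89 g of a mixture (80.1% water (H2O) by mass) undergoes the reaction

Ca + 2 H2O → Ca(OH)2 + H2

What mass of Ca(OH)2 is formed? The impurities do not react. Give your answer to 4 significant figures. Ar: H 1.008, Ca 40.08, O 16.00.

Mass of pure H2O = 79.89 g × 0.801 = 63.992 g.
M(H2O) = 2(1.008) + 16.00 = 18.016 g/mol.
M(Ca(OH)2) = 40.08 + 2(16.00) + 2(1.008) = 74.096 g/mol.
n(H2O) = 63.992 g / 18.016 g/mol = 3.5519 mol.
From the equation the H2O:Ca(OH)2 mole ratio is 2:1, so n(Ca(OH)2) = 3.5519 × 1/2 = 1.7760 mol.
Mass of Ca(OH)2 = 1.7760 mol × 74.096 g/mol = 131.59 g.

131.6 g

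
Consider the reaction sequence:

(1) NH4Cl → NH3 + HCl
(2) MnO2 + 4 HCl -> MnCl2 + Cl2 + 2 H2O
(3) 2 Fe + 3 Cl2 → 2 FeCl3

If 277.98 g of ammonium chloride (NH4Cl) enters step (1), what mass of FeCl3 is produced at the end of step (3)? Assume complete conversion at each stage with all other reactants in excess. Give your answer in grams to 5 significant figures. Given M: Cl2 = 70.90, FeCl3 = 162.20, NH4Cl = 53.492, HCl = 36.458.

140.48 g

n(NH4Cl) = 277.98 / 53.492 = 5.19666 mol.
Reaction (1): NH4Cl→HCl ratio 1:1 ⇒ n(HCl) = 5.19666 mol.
Reaction (2): HCl→Cl2 ratio 4:1 ⇒ n(Cl2) = 1.29917 mol.
Reaction (3): Cl2→FeCl3 ratio 3:2 ⇒ n(FeCl3) = 0.866111 mol.
Mass of FeCl3 = 0.866111 × 162.20 = 140.483 g.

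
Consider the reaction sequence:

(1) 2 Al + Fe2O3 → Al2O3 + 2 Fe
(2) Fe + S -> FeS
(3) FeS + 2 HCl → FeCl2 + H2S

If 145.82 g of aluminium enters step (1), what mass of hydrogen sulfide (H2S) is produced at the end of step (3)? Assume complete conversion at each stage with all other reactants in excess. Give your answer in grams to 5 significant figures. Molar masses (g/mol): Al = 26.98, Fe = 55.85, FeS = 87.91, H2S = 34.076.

n(Al) = 145.82 / 26.98 = 5.40474 mol.
Reaction (1): Al→Fe ratio 2:2 ⇒ n(Fe) = 5.40474 mol.
Reaction (2): Fe→FeS ratio 1:1 ⇒ n(FeS) = 5.40474 mol.
Reaction (3): FeS→H2S ratio 1:1 ⇒ n(H2S) = 5.40474 mol.
Mass of H2S = 5.40474 × 34.076 = 184.172 g.

184.17 g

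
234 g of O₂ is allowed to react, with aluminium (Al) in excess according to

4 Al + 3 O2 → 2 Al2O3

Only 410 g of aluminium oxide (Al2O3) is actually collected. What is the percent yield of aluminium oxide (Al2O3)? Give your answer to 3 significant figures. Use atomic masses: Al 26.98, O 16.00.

82.5 %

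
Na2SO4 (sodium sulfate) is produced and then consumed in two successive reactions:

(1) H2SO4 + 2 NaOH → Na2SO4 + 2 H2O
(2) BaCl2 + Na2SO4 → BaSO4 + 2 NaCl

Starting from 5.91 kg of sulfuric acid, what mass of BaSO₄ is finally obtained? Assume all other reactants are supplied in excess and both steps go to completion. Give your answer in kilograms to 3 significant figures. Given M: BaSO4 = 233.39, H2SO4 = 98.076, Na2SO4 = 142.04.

5.91 kg = 5910 g.
n(H2SO4) = 5910 / 98.076 = 60.26 mol.
Step 1 gives a 1:1 ratio of H2SO4 to Na2SO4, so n(Na2SO4) = 60.26 mol.
In step 2 the Na2SO4:BaSO4 ratio is 1:1, so n(BaSO4) = 60.26 mol.
Mass of BaSO4 = 60.26 × 233.39 = 14060 g = 14.1 kg.

14.1 kg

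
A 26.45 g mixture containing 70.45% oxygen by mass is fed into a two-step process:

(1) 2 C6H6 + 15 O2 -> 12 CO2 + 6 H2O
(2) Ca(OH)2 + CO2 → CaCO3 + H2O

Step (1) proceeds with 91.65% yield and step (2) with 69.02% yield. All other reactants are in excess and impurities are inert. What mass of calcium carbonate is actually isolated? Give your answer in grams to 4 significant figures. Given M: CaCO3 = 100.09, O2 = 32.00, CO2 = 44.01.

Pure O2 = 26.45 × 0.7045 = 18.634 g.
n(O2) = 18.634 / 32.00 = 0.58231 mol.
Step 1 (O2:CO2 = 15:12): theoretical n(CO2) = 0.46585 mol; at 91.65% yield, n(CO2) = 0.42695 mol.
Step 2 (CO2:CaCO3 = 1:1): theoretical n(CaCO3) = 0.42695 mol, so theoretical mass = 0.42695 × 100.09 = 42.734 g.
At 69.02% yield, actual mass of CaCO3 = 42.734 × 0.6902 = 29.495 g.

29.49 g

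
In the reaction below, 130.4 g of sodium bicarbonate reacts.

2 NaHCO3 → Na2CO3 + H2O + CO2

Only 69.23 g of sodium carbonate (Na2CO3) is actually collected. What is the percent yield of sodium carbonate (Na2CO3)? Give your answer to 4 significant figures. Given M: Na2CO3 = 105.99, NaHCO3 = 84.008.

n(NaHCO3) = 130.40 g / 84.008 g/mol = 1.5522 mol.
From the equation the NaHCO3:Na2CO3 mole ratio is 2:1, so n(Na2CO3) = 1.5522 × 1/2 = 0.77612 mol.
Mass of Na2CO3 = 0.77612 mol × 105.99 g/mol = 82.261 g.
This is the theoretical yield. Percent yield = 69.23 g / 82.261 g × 100% = 84.159%.

84.16 %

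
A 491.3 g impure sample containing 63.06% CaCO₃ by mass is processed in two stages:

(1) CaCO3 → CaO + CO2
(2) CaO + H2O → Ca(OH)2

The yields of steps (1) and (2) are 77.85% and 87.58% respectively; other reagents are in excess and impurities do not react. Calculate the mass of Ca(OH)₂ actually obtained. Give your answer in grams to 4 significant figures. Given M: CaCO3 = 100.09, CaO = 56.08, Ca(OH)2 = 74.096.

156.4 g

Pure CaCO3 = 491.3 × 0.6306 = 309.81 g.
n(CaCO3) = 309.81 / 100.09 = 3.0954 mol.
Step 1 (CaCO3:CaO = 1:1): theoretical n(CaO) = 3.0954 mol; at 77.85% yield, n(CaO) = 2.4097 mol.
Step 2 (CaO:Ca(OH)2 = 1:1): theoretical n(Ca(OH)2) = 2.4097 mol, so theoretical mass = 2.4097 × 74.096 = 178.55 g.
At 87.58% yield, actual mass of Ca(OH)2 = 178.55 × 0.8758 = 156.38 g.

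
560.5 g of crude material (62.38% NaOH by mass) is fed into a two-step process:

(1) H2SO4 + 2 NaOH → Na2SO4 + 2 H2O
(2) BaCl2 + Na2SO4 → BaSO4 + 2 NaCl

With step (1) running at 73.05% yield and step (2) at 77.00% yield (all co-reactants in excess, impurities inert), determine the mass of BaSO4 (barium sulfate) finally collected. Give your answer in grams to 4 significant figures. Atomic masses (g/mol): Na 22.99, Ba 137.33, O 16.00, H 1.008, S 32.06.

Pure NaOH = 560.5 × 0.6238 = 349.64 g.
M(NaOH) = 22.99 + 16.00 + 1.008 = 39.998 g/mol.
M(BaSO4) = 137.33 + 32.06 + 4(16.00) = 233.39 g/mol.
n(NaOH) = 349.64 / 39.998 = 8.7414 mol.
Step 1 (NaOH:Na2SO4 = 2:1): theoretical n(Na2SO4) = 4.3707 mol; at 73.05% yield, n(Na2SO4) = 3.1928 mol.
Step 2 (Na2SO4:BaSO4 = 1:1): theoretical n(BaSO4) = 3.1928 mol, so theoretical mass = 3.1928 × 233.39 = 745.17 g.
At 77.00% yield, actual mass of BaSO4 = 745.17 × 0.7700 = 573.78 g.

573.8 g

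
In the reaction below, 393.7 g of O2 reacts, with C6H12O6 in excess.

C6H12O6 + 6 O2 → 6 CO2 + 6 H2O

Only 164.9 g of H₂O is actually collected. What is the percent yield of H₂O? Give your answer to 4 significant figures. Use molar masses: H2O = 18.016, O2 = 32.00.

74.40 %

n(O2) = 393.70 g / 32.00 g/mol = 12.303 mol.
From the equation the O2:H2O mole ratio is 6:6, so n(H2O) = 12.303 × 6/6 = 12.303 mol.
Mass of H2O = 12.303 mol × 18.016 g/mol = 221.65 g.
This is the theoretical yield. Percent yield = 164.9 g / 221.65 g × 100% = 74.396%.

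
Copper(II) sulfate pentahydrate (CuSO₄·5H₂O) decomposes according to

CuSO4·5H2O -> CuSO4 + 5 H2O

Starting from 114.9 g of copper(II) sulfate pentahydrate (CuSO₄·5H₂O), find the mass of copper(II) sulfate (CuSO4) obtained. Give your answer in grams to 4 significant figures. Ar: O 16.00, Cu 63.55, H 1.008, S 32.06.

73.45 g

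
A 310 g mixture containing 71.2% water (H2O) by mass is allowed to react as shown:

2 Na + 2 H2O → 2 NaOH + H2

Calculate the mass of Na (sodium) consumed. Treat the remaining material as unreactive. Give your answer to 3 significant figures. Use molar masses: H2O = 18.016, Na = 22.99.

282 g

Mass of pure H2O = 310 g × 0.712 = 220.7 g.
n(H2O) = 220.7 g / 18.016 g/mol = 12.25 mol.
From the equation the H2O:Na mole ratio is 2:2, so n(Na) = 12.25 × 2/2 = 12.25 mol.
Mass of Na = 12.25 mol × 22.99 g/mol = 281.7 g.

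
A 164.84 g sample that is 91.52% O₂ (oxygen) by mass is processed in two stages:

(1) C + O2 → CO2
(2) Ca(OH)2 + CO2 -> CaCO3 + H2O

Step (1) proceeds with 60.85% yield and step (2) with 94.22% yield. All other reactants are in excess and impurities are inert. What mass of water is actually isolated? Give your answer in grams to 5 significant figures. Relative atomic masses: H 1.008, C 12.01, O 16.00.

48.696 g

Pure O2 = 164.84 × 0.9152 = 150.862 g.
M(O2) = 2(16.00) = 32.00 g/mol.
M(H2O) = 2(1.008) + 16.00 = 18.016 g/mol.
n(O2) = 150.862 / 32.00 = 4.71442 mol.
Step 1 (O2:CO2 = 1:1): theoretical n(CO2) = 4.71442 mol; at 60.85% yield, n(CO2) = 2.86873 mol.
Step 2 (CO2:H2O = 1:1): theoretical n(H2O) = 2.86873 mol, so theoretical mass = 2.86873 × 18.016 = 51.6830 g.
At 94.22% yield, actual mass of H2O = 51.6830 × 0.9422 = 48.6957 g.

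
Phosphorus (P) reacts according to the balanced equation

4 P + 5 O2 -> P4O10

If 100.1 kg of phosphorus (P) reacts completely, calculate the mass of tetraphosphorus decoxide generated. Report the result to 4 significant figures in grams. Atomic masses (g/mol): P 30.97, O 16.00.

M(P) = 30.97 g/mol.
M(P4O10) = 4(30.97) + 10(16.00) = 283.88 g/mol.
Convert: 100.1 kg = 100100 g.
n(P) = 100100 g / 30.97 g/mol = 3232.2 mol.
From the equation the P:P4O10 mole ratio is 4:1, so n(P4O10) = 3232.2 × 1/4 = 808.04 mol.
Mass of P4O10 = 808.04 mol × 283.88 g/mol = 229390 g.

229400 g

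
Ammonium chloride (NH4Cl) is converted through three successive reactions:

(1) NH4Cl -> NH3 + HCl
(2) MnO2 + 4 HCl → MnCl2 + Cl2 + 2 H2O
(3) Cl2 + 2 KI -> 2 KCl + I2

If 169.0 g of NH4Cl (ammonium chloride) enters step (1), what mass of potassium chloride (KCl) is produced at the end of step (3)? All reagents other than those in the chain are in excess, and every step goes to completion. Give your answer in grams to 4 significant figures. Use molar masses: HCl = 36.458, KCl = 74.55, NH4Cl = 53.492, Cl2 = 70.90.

n(NH4Cl) = 169.0 / 53.492 = 3.1594 mol.
Reaction (1): NH4Cl→HCl ratio 1:1 ⇒ n(HCl) = 3.1594 mol.
Reaction (2): HCl→Cl2 ratio 4:1 ⇒ n(Cl2) = 0.78984 mol.
Reaction (3): Cl2→KCl ratio 1:2 ⇒ n(KCl) = 1.5797 mol.
Mass of KCl = 1.5797 × 74.55 = 117.76 g.

117.8 g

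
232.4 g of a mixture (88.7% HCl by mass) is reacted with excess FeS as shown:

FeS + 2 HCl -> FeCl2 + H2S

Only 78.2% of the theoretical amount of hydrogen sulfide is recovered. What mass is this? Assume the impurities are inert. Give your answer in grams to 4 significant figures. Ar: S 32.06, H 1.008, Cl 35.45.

75.33 g

Pure HCl available = 232.4 g × 0.887 = 206.14 g.
M(HCl) = 1.008 + 35.45 = 36.458 g/mol.
M(H2S) = 2(1.008) + 32.06 = 34.076 g/mol.
n(HCl) = 206.14 g / 36.458 g/mol = 5.6541 mol.
From the equation the HCl:H2S mole ratio is 2:1, so n(H2S) = 5.6541 × 1/2 = 2.8271 mol.
Mass of H2S = 2.8271 mol × 34.076 g/mol = 96.335 g.
Actual mass collected = 96.335 g × 0.782 = 75.334 g.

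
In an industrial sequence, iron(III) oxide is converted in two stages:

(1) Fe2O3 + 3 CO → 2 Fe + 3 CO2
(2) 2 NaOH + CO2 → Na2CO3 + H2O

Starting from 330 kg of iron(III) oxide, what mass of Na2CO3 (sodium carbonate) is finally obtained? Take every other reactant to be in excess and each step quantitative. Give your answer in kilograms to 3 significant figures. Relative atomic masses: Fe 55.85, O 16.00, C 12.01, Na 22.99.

M(Fe2O3) = 2(55.85) + 3(16.00) = 159.70 g/mol.
M(Na2CO3) = 2(22.99) + 12.01 + 3(16.00) = 105.99 g/mol.
330 kg = 330000 g.
n(Fe2O3) = 330000 / 159.70 = 2066 mol.
Step 1 gives a 1:3 ratio of Fe2O3 to CO2, so n(CO2) = 6199 mol.
In step 2 the CO2:Na2CO3 ratio is 1:1, so n(Na2CO3) = 6199 mol.
Mass of Na2CO3 = 6199 × 105.99 = 657000 g = 657 kg.

657 kg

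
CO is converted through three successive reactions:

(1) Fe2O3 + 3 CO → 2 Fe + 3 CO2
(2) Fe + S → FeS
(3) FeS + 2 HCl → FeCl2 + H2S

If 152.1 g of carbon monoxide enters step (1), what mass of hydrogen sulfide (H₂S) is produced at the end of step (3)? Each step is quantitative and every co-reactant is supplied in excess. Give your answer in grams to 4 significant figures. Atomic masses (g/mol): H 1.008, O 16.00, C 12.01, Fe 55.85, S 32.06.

123.4 g

M(CO) = 12.01 + 16.00 = 28.01 g/mol.
M(H2S) = 2(1.008) + 32.06 = 34.076 g/mol.
n(CO) = 152.1 / 28.01 = 5.4302 mol.
Reaction (1): CO→Fe ratio 3:2 ⇒ n(Fe) = 3.6201 mol.
Reaction (2): Fe→FeS ratio 1:1 ⇒ n(FeS) = 3.6201 mol.
Reaction (3): FeS→H2S ratio 1:1 ⇒ n(H2S) = 3.6201 mol.
Mass of H2S = 3.6201 × 34.076 = 123.36 g.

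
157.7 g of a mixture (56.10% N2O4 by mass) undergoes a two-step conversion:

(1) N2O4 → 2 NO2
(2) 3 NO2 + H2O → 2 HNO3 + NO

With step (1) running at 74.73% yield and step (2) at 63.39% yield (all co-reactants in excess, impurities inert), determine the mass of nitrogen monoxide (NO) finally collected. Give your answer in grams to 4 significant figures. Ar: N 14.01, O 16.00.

9.112 g

Pure N2O4 = 157.7 × 0.5610 = 88.470 g.
M(N2O4) = 2(14.01) + 4(16.00) = 92.02 g/mol.
M(NO) = 14.01 + 16.00 = 30.01 g/mol.
n(N2O4) = 88.470 / 92.02 = 0.96142 mol.
Step 1 (N2O4:NO2 = 1:2): theoretical n(NO2) = 1.9228 mol; at 74.73% yield, n(NO2) = 1.4369 mol.
Step 2 (NO2:NO = 3:1): theoretical n(NO) = 0.47898 mol, so theoretical mass = 0.47898 × 30.01 = 14.374 g.
At 63.39% yield, actual mass of NO = 14.374 × 0.6339 = 9.1118 g.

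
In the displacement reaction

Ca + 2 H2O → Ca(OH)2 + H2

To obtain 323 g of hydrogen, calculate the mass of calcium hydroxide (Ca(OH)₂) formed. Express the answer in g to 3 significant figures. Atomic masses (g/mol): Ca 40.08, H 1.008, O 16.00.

M(H2) = 2(1.008) = 2.016 g/mol.
M(Ca(OH)2) = 40.08 + 2(16.00) + 2(1.008) = 74.096 g/mol.
n(H2) = 323.0 g / 2.016 g/mol = 160.2 mol.
From the equation the H2:Ca(OH)2 mole ratio is 1:1, so n(Ca(OH)2) = 160.2 × 1/1 = 160.2 mol.
Mass of Ca(OH)2 = 160.2 mol × 74.096 g/mol = 11870 g.

11900 g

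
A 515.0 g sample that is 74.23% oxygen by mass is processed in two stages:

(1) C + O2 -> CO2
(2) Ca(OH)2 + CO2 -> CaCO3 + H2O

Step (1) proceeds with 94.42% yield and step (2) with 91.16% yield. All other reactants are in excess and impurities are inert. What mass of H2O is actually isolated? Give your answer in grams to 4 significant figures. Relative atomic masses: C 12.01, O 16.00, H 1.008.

Pure O2 = 515.0 × 0.7423 = 382.28 g.
M(O2) = 2(16.00) = 32.00 g/mol.
M(H2O) = 2(1.008) + 16.00 = 18.016 g/mol.
n(O2) = 382.28 / 32.00 = 11.946 mol.
Step 1 (O2:CO2 = 1:1): theoretical n(CO2) = 11.946 mol; at 94.42% yield, n(CO2) = 11.280 mol.
Step 2 (CO2:H2O = 1:1): theoretical n(H2O) = 11.280 mol, so theoretical mass = 11.280 × 18.016 = 203.22 g.
At 91.16% yield, actual mass of H2O = 203.22 × 0.9116 = 185.25 g.

185.3 g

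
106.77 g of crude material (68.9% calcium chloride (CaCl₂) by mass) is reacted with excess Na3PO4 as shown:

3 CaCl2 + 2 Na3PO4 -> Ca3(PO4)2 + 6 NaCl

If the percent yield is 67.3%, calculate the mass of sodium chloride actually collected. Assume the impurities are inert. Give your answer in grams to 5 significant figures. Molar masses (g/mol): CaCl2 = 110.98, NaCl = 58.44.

Pure CaCl2 available = 106.77 g × 0.689 = 73.5645 g.
n(CaCl2) = 73.5645 g / 110.98 g/mol = 0.662863 mol.
From the equation the CaCl2:NaCl mole ratio is 3:6, so n(NaCl) = 0.662863 × 6/3 = 1.32573 mol.
Mass of NaCl = 1.32573 mol × 58.44 g/mol = 77.4754 g.
Actual mass collected = 77.4754 g × 0.673 = 52.1410 g.

52.141 g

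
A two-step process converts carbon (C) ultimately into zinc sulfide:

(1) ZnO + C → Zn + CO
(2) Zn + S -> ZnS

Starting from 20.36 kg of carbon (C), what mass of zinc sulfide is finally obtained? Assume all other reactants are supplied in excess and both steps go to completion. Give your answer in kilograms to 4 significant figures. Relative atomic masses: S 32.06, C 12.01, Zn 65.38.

M(C) = 12.01 g/mol.
M(ZnS) = 65.38 + 32.06 = 97.44 g/mol.
20.36 kg = 20360 g.
n(C) = 20360 / 12.01 = 1695.3 mol.
Step 1 gives a 1:1 ratio of C to Zn, so n(Zn) = 1695.3 mol.
In step 2 the Zn:ZnS ratio is 1:1, so n(ZnS) = 1695.3 mol.
Mass of ZnS = 1695.3 × 97.44 = 165190 g = 165.2 kg.

165.2 kg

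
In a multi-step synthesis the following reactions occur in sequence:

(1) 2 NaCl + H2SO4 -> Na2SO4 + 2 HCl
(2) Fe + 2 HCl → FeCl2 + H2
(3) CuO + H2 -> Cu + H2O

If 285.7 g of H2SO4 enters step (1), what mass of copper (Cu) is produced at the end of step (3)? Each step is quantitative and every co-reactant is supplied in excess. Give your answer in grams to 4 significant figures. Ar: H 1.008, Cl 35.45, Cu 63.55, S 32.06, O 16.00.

M(H2SO4) = 2(1.008) + 32.06 + 4(16.00) = 98.076 g/mol.
M(Cu) = 63.55 g/mol.
n(H2SO4) = 285.7 / 98.076 = 2.9130 mol.
Reaction (1): H2SO4→HCl ratio 1:2 ⇒ n(HCl) = 5.8261 mol.
Reaction (2): HCl→H2 ratio 2:1 ⇒ n(H2) = 2.9130 mol.
Reaction (3): H2→Cu ratio 1:1 ⇒ n(Cu) = 2.9130 mol.
Mass of Cu = 2.9130 × 63.55 = 185.12 g.

185.1 g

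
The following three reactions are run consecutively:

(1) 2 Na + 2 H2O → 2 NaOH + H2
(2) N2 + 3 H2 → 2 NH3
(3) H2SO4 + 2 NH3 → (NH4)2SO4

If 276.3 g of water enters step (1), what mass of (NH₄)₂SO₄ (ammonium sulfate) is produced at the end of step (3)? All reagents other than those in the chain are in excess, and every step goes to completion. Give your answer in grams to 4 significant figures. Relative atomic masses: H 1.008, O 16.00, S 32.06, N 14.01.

M(H2O) = 2(1.008) + 16.00 = 18.016 g/mol.
M((NH4)2SO4) = 2(14.01) + 8(1.008) + 32.06 + 4(16.00) = 132.144 g/mol.
n(H2O) = 276.3 / 18.016 = 15.336 mol.
Reaction (1): H2O→H2 ratio 2:1 ⇒ n(H2) = 7.6682 mol.
Reaction (2): H2→NH3 ratio 3:2 ⇒ n(NH3) = 5.1121 mol.
Reaction (3): NH3→(NH4)2SO4 ratio 2:1 ⇒ n((NH4)2SO4) = 2.5561 mol.
Mass of (NH4)2SO4 = 2.5561 × 132.144 = 337.77 g.

337.8 g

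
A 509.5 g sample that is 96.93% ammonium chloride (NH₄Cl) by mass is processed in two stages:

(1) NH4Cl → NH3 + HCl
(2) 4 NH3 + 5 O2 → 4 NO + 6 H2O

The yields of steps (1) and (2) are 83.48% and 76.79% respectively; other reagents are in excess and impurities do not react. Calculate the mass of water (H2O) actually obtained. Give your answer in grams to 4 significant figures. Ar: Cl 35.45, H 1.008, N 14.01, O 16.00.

Pure NH4Cl = 509.5 × 0.9693 = 493.86 g.
M(NH4Cl) = 14.01 + 4(1.008) + 35.45 = 53.492 g/mol.
M(H2O) = 2(1.008) + 16.00 = 18.016 g/mol.
n(NH4Cl) = 493.86 / 53.492 = 9.2324 mol.
Step 1 (NH4Cl:NH3 = 1:1): theoretical n(NH3) = 9.2324 mol; at 83.48% yield, n(NH3) = 7.7072 mol.
Step 2 (NH3:H2O = 4:6): theoretical n(H2O) = 11.561 mol, so theoretical mass = 11.561 × 18.016 = 208.28 g.
At 76.79% yield, actual mass of H2O = 208.28 × 0.7679 = 159.94 g.

159.9 g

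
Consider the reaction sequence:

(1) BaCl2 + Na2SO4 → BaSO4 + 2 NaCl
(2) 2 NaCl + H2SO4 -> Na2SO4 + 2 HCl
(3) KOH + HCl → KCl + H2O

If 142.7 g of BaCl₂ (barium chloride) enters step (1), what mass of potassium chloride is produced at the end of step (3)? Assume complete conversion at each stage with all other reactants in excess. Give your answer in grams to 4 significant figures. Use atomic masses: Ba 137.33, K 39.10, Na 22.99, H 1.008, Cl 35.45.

102.2 g

M(BaCl2) = 137.33 + 2(35.45) = 208.23 g/mol.
M(KCl) = 39.10 + 35.45 = 74.55 g/mol.
n(BaCl2) = 142.7 / 208.23 = 0.68530 mol.
Reaction (1): BaCl2→NaCl ratio 1:2 ⇒ n(NaCl) = 1.3706 mol.
Reaction (2): NaCl→HCl ratio 2:2 ⇒ n(HCl) = 1.3706 mol.
Reaction (3): HCl→KCl ratio 1:1 ⇒ n(KCl) = 1.3706 mol.
Mass of KCl = 1.3706 × 74.55 = 102.18 g.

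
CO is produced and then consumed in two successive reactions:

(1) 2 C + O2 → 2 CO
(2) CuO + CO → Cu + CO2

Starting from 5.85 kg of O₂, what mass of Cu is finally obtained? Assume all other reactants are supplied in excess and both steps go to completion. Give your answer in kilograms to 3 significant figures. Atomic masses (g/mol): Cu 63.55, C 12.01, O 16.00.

23.2 kg

M(O2) = 2(16.00) = 32.00 g/mol.
M(Cu) = 63.55 g/mol.
5.85 kg = 5850 g.
n(O2) = 5850 / 32.00 = 182.8 mol.
Step 1 gives a 1:2 ratio of O2 to CO, so n(CO) = 365.6 mol.
In step 2 the CO:Cu ratio is 1:1, so n(Cu) = 365.6 mol.
Mass of Cu = 365.6 × 63.55 = 23240 g = 23.2 kg.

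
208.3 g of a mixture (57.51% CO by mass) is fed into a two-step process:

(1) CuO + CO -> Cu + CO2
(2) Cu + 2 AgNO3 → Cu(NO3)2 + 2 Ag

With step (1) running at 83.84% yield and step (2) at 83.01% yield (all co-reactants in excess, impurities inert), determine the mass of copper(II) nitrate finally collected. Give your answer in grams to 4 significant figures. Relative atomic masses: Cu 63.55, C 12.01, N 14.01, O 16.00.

558.3 g

Pure CO = 208.3 × 0.5751 = 119.79 g.
M(CO) = 12.01 + 16.00 = 28.01 g/mol.
M(Cu(NO3)2) = 63.55 + 2(14.01) + 6(16.00) = 187.57 g/mol.
n(CO) = 119.79 / 28.01 = 4.2768 mol.
Step 1 (CO:Cu = 1:1): theoretical n(Cu) = 4.2768 mol; at 83.84% yield, n(Cu) = 3.5857 mol.
Step 2 (Cu:Cu(NO3)2 = 1:1): theoretical n(Cu(NO3)2) = 3.5857 mol, so theoretical mass = 3.5857 × 187.57 = 672.56 g.
At 83.01% yield, actual mass of Cu(NO3)2 = 672.56 × 0.8301 = 558.30 g.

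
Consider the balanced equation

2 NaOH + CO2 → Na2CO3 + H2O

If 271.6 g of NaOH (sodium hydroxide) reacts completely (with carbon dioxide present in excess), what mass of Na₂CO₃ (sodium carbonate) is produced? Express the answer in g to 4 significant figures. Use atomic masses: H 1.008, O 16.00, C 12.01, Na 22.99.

359.9 g

M(NaOH) = 22.99 + 16.00 + 1.008 = 39.998 g/mol.
M(Na2CO3) = 2(22.99) + 12.01 + 3(16.00) = 105.99 g/mol.
n(NaOH) = 271.60 g / 39.998 g/mol = 6.7903 mol.
From the equation the NaOH:Na2CO3 mole ratio is 2:1, so n(Na2CO3) = 6.7903 × 1/2 = 3.3952 mol.
Mass of Na2CO3 = 3.3952 mol × 105.99 g/mol = 359.85 g.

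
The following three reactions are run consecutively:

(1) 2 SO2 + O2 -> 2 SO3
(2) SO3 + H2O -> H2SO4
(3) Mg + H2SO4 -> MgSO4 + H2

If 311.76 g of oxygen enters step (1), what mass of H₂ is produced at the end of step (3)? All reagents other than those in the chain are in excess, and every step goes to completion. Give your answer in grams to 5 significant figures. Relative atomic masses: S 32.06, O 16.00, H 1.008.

39.282 g

M(O2) = 2(16.00) = 32.00 g/mol.
M(H2) = 2(1.008) = 2.016 g/mol.
n(O2) = 311.76 / 32.00 = 9.74250 mol.
Reaction (1): O2→SO3 ratio 1:2 ⇒ n(SO3) = 19.4850 mol.
Reaction (2): SO3→H2SO4 ratio 1:1 ⇒ n(H2SO4) = 19.4850 mol.
Reaction (3): H2SO4→H2 ratio 1:1 ⇒ n(H2) = 19.4850 mol.
Mass of H2 = 19.4850 × 2.016 = 39.2818 g.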